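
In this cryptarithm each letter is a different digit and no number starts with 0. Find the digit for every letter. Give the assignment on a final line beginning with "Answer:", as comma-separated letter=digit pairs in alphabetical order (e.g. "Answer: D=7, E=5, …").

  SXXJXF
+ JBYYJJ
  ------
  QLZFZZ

Step 1. [col 1: F + J ≡ Z (mod 10)] several values work for J in column 1 (F + J ≡ Z (mod 10), carry-in 0); try J=3. So J=3.
Step 2. [col 1: F + J ≡ Z (mod 10)] no forcing yet in column 1 (carry-in 0); F=8 is free and consistent — try it, so F=8.
Step 3. [col 1: F + J ≡ Z (mod 10)] column 1 reads F+J+carry(0)=Z with F=8, J=3; with digits 3,8 already taken and all letters distinct, the only value for Z is 1. So Z=1.
Step 4. [col 2: X + J ≡ Z (mod 10)] column 2: given J=3, Z=1, carry-in 1, and digits 1,3,8 already taken and all letters distinct, X+J≡Z (mod 10) forces X=7 ⇒ X=7.
Step 5. [col 3: J + Y ≡ F (mod 10)] column 3 reads J+Y+carry(1)=F with J=3, F=8; with digits 1,3,7,8 already taken and all letters distinct, the only value for Y is 4. So Y=4.
Step 6. [col 5: X + B ≡ L (mod 10)] in column 5 we have X+B≡L with carry-in 1; given X=7 and digits 1,3,4,7,8 already taken and all letters distinct, that pins L to 0 ⇒ L=0.
Step 7. [col 5: X + B ≡ L (mod 10)] column 5 reads X+B+carry(1)=L with X=7, L=0; with digits 0,1,3,4,7,8 already taken and all letters distinct, the only value for B is 2 ⇒ B=2.
Step 8. [col 6: S + J ≡ Q (mod 10)] in column 6 we have S+J≡Q with carry-in 1; given J=3 and digits 0,1,2,3,4,7,8 already taken and all letters distinct, that pins Q to 9 ⇒ Q=9.
Step 9. [col 6: S + J ≡ Q (mod 10)] column 6: given J=3, Q=9, carry-in 1, and digits 0,1,2,3,4,7,8,9 already taken and all letters distinct, S+J≡Q (mod 10) forces S=5 ⇒ S=5.

Answer: B=2, F=8, J=3, L=0, Q=9, S=5, X=7, Y=4, Z=1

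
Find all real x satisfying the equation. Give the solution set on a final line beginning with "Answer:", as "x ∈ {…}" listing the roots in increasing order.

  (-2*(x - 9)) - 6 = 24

Step 1. [(-2*(x - 9)) - 6 = 24] -2 | LHS and -2 | 24: pull -2 out. So factor: (x - 9) + 3 = -12.
Step 2. [(x - 9) + 3 = -12] 3 comes off first (subtract 3). So sub: x - 9 = -15.
Step 3. [x - 9 = -15] peel the -9: add 9 from each side, so sub: x = -6.

Answer: x ∈ {-6}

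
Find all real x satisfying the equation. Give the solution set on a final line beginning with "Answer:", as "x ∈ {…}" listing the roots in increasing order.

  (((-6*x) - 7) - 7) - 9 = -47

Step 1. [(((-6*x) - 7) - 7) - 9 = -47] -9 is outermost — add 9 both sides, so sub: ((-6*x) - 7) - 7 = -38.
Step 2. [((-6*x) - 7) - 7 = -38] -7 is outermost — add 7 both sides, so sub: (-6*x) - 7 = -31.
Step 3. [(-6*x) - 7 = -31] 7 comes off first (add 7), so sub: -6*x = -24.
Step 4. [-6*x = -24] -6 out front; divide by -6, so div: x = 4.

Answer: x ∈ {4}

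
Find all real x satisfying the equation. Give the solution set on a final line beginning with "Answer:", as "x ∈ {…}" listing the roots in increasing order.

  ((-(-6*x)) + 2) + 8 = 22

Step 1. [((-(-6*x)) + 2) + 8 = 22] peel the +8: subtract 8 from each side. So sub: (-(-6*x)) + 2 = 14.
Step 2. [(-(-6*x)) + 2 = 14] +2 is outermost — subtract 2 both sides ⇒ sub: -(-6*x) = 12.
Step 3. [-(-6*x) = 12] flip signs both sides ⇒ neg: -6*x = -12.
Step 4. [-6*x = -12] leading coefficient -6: divide by -6 ⇒ div: x = 2.

Answer: x ∈ {2}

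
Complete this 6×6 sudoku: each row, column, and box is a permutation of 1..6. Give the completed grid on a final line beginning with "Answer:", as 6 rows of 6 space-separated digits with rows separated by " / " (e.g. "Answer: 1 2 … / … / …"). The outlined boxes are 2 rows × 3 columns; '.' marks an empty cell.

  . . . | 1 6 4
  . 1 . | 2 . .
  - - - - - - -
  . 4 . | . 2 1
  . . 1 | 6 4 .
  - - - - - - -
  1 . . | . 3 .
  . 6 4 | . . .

Step 1. [r6c4∈{5}] r6c4's peers cover all but 5, so r6c4=5.
Step 2. [r6c1∈{2,3}] 3 has one home in row 6: r6c1. So r6c1=3.
Step 3. [r4c6∈{3,5}] in box 4, 5 fits only at r4c6. So r4c6=5.
Step 4. [r4c2∈{2,3}] 3 has one home in row 4: r4c2, so r4c2=3.
Step 5. [r1c3∈{2,3,5}] row 1 places 3 nowhere but r1c3. So r1c3=3.
Step 6. [r5c3∈{2,5}] in col 3, 2 fits only at r5c3, so r5c3=2.
Step 7. [r2c5∈{5}] r2c5 has the single candidate 5. So r2c5=5.
Step 8. [r1c2∈{2,5}] 2 has one home in col 2: r1c2, so r1c2=2.
Step 9. [r3c3∈{5,6}] col 3 places 5 nowhere but r3c3. So r3c3=5.
Step 10. [r2c3∈{6}] r2c3 has the single candidate 6. So r2c3=6.
Step 11. [r5c4∈{4}] r5c4 is down to just 4. So r5c4=4.
Step 12. [r2c6∈{3}] r2c6's peers cover all but 3. So r2c6=3.
Step 13. [r1c1∈{5}] nothing but 5 survives at r1c1, so r1c1=5.
Step 14. [r5c6∈{6}] nothing but 6 survives at r5c6 ⇒ r5c6=6.
Step 15. [r3c4∈{3}] r3c4's peers cover all but 3, so r3c4=3.
Step 16. [r3c1∈{6}] r3c1 has the single candidate 6. So r3c1=6.
Step 17. [r4c1∈{2}] only 2 remains possible at r4c1. So r4c1=2.
Step 18. [r6c5∈{1}] nothing but 1 survives at r6c5. So r6c5=1.
Step 19. [r2c1∈{4}] r2c1 has the single candidate 4. So r2c1=4.
Step 20. [r5c2∈{5}] only 5 remains possible at r5c2 ⇒ r5c2=5.
Step 21. [r6c6∈{2}] only 2 remains possible at r6c6. So r6c6=2.

Answer: 5 2 3 1 6 4 / 4 1 6 2 5 3 / 6 4 5 3 2 1 / 2 3 1 6 4 5 / 1 5 2 4 3 6 / 3 6 4 5 1 2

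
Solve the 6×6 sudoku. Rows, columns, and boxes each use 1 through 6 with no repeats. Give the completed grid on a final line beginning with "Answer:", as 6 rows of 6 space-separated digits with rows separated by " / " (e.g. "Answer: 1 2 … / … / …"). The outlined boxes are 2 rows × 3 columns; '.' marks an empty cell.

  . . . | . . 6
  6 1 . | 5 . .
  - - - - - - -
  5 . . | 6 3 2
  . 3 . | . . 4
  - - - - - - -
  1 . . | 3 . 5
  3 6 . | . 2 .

Step 1. [r2c3∈{2,3,4}] r2c3 is the only open cell in row 2 admitting 2 ⇒ r2c3=2.
Step 2. [r5c3∈{4}] r5c3 is down to just 4, so r5c3=4.
Step 3. [r4c4∈{1}] r4c4's peers cover all but 1. So r4c4=1.
Step 4. [r1c1∈{4}] r1c1 has the single candidate 4, so r1c1=4.
Step 5. [r1c3∈{3,5}] 3 has one home in row 1: r1c3 ⇒ r1c3=3.
Step 6. [r6c6∈{1}] r6c6 has the single candidate 1 ⇒ r6c6=1.
Step 7. [r4c5∈{5}] only 5 remains possible at r4c5. So r4c5=5.
Step 8. [r3c2∈{4}] r3c2's peers cover all but 4, so r3c2=4.
Step 9. [r5c2∈{2}] only 2 remains possible at r5c2, so r5c2=2.
Step 10. [r2c6∈{3}] nothing but 3 survives at r2c6 ⇒ r2c6=3.
Step 11. [r6c3∈{5}] only 5 remains possible at r6c3 ⇒ r6c3=5.
Step 12. [r1c5∈{1}] r1c5 has the single candidate 1, so r1c5=1.
Step 13. [r1c2∈{5}] nothing but 5 survives at r1c2. So r1c2=5.
Step 14. [r6c4∈{4}] only 4 remains possible at r6c4. So r6c4=4.
Step 15. [r4c1∈{2}] r4c1 has the single candidate 2, so r4c1=2.
Step 16. [r3c3∈{1}] nothing but 1 survives at r3c3 ⇒ r3c3=1.
Step 17. [r2c5∈{4}] only 4 remains possible at r2c5 ⇒ r2c5=4.
Step 18. [r1c4∈{2}] r1c4 is down to just 2, so r1c4=2.
Step 19. [r4c3∈{6}] r4c3 has the single candidate 6, so r4c3=6.
Step 20. [r5c5∈{6}] r5c5 has the single candidate 6, so r5c5=6.

Answer: 4 5 3 2 1 6 / 6 1 2 5 4 3 / 5 4 1 6 3 2 / 2 3 6 1 5 4 / 1 2 4 3 6 5 / 3 6 5 4 2 1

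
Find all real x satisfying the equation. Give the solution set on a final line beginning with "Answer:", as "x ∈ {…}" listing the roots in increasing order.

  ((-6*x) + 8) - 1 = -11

Step 1. [((-6*x) + 8) - 1 = -11] the outer -1 inverts by adding 1, so sub: (-6*x) + 8 = -10.
Step 2. [(-6*x) + 8 = -10] the outer +8 inverts by subtracting 8 ⇒ sub: -6*x = -18.
Step 3. [-6*x = -18] leading coefficient -6: divide by -6. So div: x = 3.

Answer: x ∈ {3}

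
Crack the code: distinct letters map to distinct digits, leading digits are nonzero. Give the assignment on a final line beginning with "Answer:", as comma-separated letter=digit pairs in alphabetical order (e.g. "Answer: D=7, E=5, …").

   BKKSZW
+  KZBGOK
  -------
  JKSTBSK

Step 1. [col 1: W + K ≡ K (mod 10)] from column 1 (nothing yet, carry-in 0, all letters distinct, none taken yet): W must equal 0. So W=0.
Step 2. [col 1: W + K ≡ K (mod 10)] no forcing yet in column 1 (carry-in 0); K=4 is free and consistent — try it, so K=4.
Step 3. [col 2: Z + O ≡ S (mod 10)] column 2 (Z + O ≡ S (mod 10), carry-in 0) doesn't pin Z yet; pick Z=7 and continue ⇒ Z=7.
Step 4. [J] adding two 6-digit numbers gives at most 6+1 digits, and here it does — J is that final carry and must be 1. So J=1.
Step 5. [col 2: Z + O ≡ S (mod 10)] no forcing yet in column 2 (carry-in 0); O=5 is free and consistent — try it ⇒ O=5.
Step 6. [col 2: Z + O ≡ S (mod 10)] column 2 reads Z+O+carry(0)=S with Z=7, O=5; with digits 0,1,4,5,7 already taken and all letters distinct, the only value for S is 2. So S=2.
Step 7. [col 3: S + G ≡ B (mod 10)] column 3 (S + G ≡ B (mod 10), carry-in 1) doesn't pin B yet; pick B=9 and continue. So B=9.
Step 8. [col 3: S + G ≡ B (mod 10)] from column 3 (S=2, B=9, carry-in 1, digits 0,1,2,4,5,7,9 already taken and all letters distinct): G must equal 6, so G=6.
Step 9. [col 4: K + B ≡ T (mod 10)] in column 4 we have K+B≡T with carry-in 0; given K=4, B=9 and digits 0,1,2,4,5,6,7,9 already taken and all letters distinct, that pins T to 3 ⇒ T=3.

Answer: B=9, G=6, J=1, K=4, O=5, S=2, T=3, W=0, Z=7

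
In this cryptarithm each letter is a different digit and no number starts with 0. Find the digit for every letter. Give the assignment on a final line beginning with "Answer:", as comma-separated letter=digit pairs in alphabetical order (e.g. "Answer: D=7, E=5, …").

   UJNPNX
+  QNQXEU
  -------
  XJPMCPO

Step 1. [col 1: X + U ≡ O (mod 10)] no forcing yet in column 1 (carry-in 0); U=7 is free and consistent — try it ⇒ U=7.
Step 2. [col 1: X + U ≡ O (mod 10)] no forcing yet in column 1 (carry-in 0); O=8 is free and consistent — try it ⇒ O=8.
Step 3. [col 1: X + U ≡ O (mod 10)] from column 1 (U=7, O=8, carry-in 0, digits 7,8 already taken and all letters distinct): X must equal 1, so X=1.
Step 4. [col 2: N + E ≡ P (mod 10)] no forcing yet in column 2 (carry-in 0); N=5 is free and consistent — try it ⇒ N=5.
Step 5. [col 2: N + E ≡ P (mod 10)] column 2 (N + E ≡ P (mod 10), carry-in 0) doesn't pin P yet; pick P=9 and continue. So P=9.
Step 6. [col 2: N + E ≡ P (mod 10)] column 2 reads N+E+carry(0)=P with N=5, P=9; with digits 1,5,7,8,9 already taken and all letters distinct, the only value for E is 4 ⇒ E=4.
Step 7. [col 3: P + X ≡ C (mod 10)] in column 3 we have P+X≡C with carry-in 0; given P=9, X=1 and digits 1,4,5,7,8,9 already taken and all letters distinct, that pins C to 0 ⇒ C=0.
Step 8. [col 4: N + Q ≡ M (mod 10)] in column 4 we have N+Q≡M with carry-in 1; given N=5 and digits 0,1,4,5,7,8,9 already taken and all letters distinct, that pins Q to 6, so Q=6.
Step 9. [col 4: N + Q ≡ M (mod 10)] column 4: given N=5, Q=6, carry-in 1, and digits 0,1,4,5,6,7,8,9 already taken and all letters distinct, N+Q≡M (mod 10) forces M=2. So M=2.
Step 10. [col 5: J + N ≡ P (mod 10)] column 5 reads J+N+carry(1)=P with N=5, P=9; with digits 0,1,2,4,5,6,7,8,9 already taken and all letters distinct, the only value for J is 3. So J=3.

Answer: C=0, E=4, J=3, M=2, N=5, O=8, P=9, Q=6, U=7, X=1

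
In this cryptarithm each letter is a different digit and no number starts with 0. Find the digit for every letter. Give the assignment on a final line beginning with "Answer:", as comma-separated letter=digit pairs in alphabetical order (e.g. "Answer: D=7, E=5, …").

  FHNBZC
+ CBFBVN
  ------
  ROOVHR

Step 1. [col 1: C + N ≡ R (mod 10)] no forcing yet in column 1 (carry-in 0); C=3 is free and consistent — try it, so C=3.
Step 2. [col 1: C + N ≡ R (mod 10)] several values work for R in column 1 (C + N ≡ R (mod 10), carry-in 0); try R=5 ⇒ R=5.
Step 3. [col 1: C + N ≡ R (mod 10)] in column 1 we have C+N≡R with carry-in 0; given C=3, R=5 and digits 3,5 already taken and all letters distinct, that pins N to 2. So N=2.
Step 4. [col 2: Z + V ≡ H (mod 10)] H=6 is one option consistent with column 2 (Z + V ≡ H (mod 10), carry-in 0) — take it. So H=6.
Step 5. [col 2: Z + V ≡ H (mod 10)] V=7 is one option consistent with column 2 (Z + V ≡ H (mod 10), carry-in 0) — take it, so V=7.
Step 6. [col 2: Z + V ≡ H (mod 10)] in column 2 we have Z+V≡H with carry-in 0; given V=7, H=6 and digits 2,3,5,6,7 already taken and all letters distinct, that pins Z to 9, so Z=9.
Step 7. [col 3: B + B ≡ V (mod 10)] from column 3 (V=7, carry-in 1, digits 2,3,5,6,7,9 already taken and all letters distinct): B must equal 8, so B=8.
Step 8. [col 4: N + F ≡ O (mod 10)] from column 4 (N=2, carry-in 1, digits 2,3,5,6,7,8,9 already taken and all letters distinct): O must equal 4. So O=4.
Step 9. [col 4: N + F ≡ O (mod 10)] from column 4 (N=2, O=4, carry-in 1, digits 2,3,4,5,6,7,8,9 already taken and all letters distinct): F must equal 1. So F=1.

Answer: B=8, C=3, F=1, H=6, N=2, O=4, R=5, V=7, Z=9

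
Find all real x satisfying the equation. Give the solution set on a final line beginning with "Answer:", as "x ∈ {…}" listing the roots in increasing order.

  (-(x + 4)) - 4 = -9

Step 1. [(-(x + 4)) - 4 = -9] 4 comes off first (add 4) ⇒ sub: -(x + 4) = -5.
Step 2. [-(x + 4) = -5] flip signs both sides ⇒ neg: x + 4 = 5.
Step 3. [x + 4 = 5] the outer +4 inverts by subtracting 4, so sub: x = 1.

Answer: x ∈ {1}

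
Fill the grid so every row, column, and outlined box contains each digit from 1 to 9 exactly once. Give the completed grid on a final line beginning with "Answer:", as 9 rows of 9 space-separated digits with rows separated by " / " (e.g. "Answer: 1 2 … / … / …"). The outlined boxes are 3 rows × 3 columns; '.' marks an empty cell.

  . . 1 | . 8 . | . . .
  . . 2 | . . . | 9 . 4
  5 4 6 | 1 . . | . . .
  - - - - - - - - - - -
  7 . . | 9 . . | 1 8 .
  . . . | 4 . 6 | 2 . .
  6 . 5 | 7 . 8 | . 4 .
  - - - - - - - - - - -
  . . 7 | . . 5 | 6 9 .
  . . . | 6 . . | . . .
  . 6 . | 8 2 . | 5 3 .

Step 1. [r6c7∈{3}] r6c7 is down to just 3 ⇒ r6c7=3.
Step 2. [r1c7∈{7}] nothing but 7 survives at r1c7, so r1c7=7.
Step 3. [r7c4∈{3}] r7c4 has the single candidate 3, so r7c4=3.
Step 4. [r8c2∈{1,2,3,5,8,9}] 5 has one home in row 8: r8c2, so r8c2=5.
Step 5. [r1c6∈{2,3,4,9}] r1c6 is the only open cell in row 1 admitting 4, so r1c6=4.
Step 6. [r3c8∈{2}] only 2 remains possible at r3c8, so r3c8=2.
Step 7. [r2c2∈{3,7,8}] col 2 places 7 nowhere but r2c2. So r2c2=7.
Step 8. [r2c6∈{3}] nothing but 3 survives at r2c6 ⇒ r2c6=3.
Step 9. [r8c7∈{4,8}] in col 7, 4 fits only at r8c7 ⇒ r8c7=4.
Step 10. [r6c2∈{1,2,9}] 2 has one home in row 6: r6c2. So r6c2=2.
Step 11. [r4c2∈{3}] r4c2's peers cover all but 3 ⇒ r4c2=3.
Step 12. [r4c5∈{5}] r4c5's peers cover all but 5. So r4c5=5.
Step 13. [r2c1∈{8}] only 8 remains possible at r2c1, so r2c1=8.
Step 14. [r1c1∈{3,9}] 3 has one home in box 1: r1c1, so r1c1=3.
Step 15. [r2c8∈{1,5,6}] r2c8 is the only open cell in row 2 admitting 1. So r2c8=1.
Step 16. [r8c8∈{7}] only 7 remains possible at r8c8 ⇒ r8c8=7.
Step 17. [r9c9∈{1}] only 1 remains possible at r9c9. So r9c9=1.
Step 18. [r8c6∈{1,9}] col 6 places 1 nowhere but r8c6. So r8c6=1.
Step 19. [r8c5∈{9}] r8c5's peers cover all but 9 ⇒ r8c5=9.
Step 20. [r5c8∈{5}] only 5 remains possible at r5c8 ⇒ r5c8=5.
Step 21. [r1c9∈{5,6}] across col 9, 5 lands solely at r1c9. So r1c9=5.
Step 22. [r8c1∈{2}] r8c1's peers cover all but 2. So r8c1=2.
Step 23. [r8c9∈{8}] r8c9's peers cover all but 8, so r8c9=8.
Step 24. [r5c3∈{8,9}] 8 has one home in col 3: r5c3, so r5c3=8.
Step 25. [r9c3∈{4,9}] across col 3, 9 lands solely at r9c3 ⇒ r9c3=9.
Step 26. [r5c1∈{1,9}] col 1 places 9 nowhere but r5c1, so r5c1=9.
Step 27. [r5c2∈{1}] r5c2 is down to just 1, so r5c2=1.
Step 28. [r7c1∈{1,4}] across row 7, 1 lands solely at r7c1. So r7c1=1.
Step 29. [r3c5∈{7}] nothing but 7 survives at r3c5. So r3c5=7.
Step 30. [r4c3∈{4}] r4c3's peers cover all but 4 ⇒ r4c3=4.
Step 31. [r6c9∈{9}] r6c9 is down to just 9, so r6c9=9.
Step 32. [r4c6∈{2}] r4c6 is down to just 2, so r4c6=2.
Step 33. [r7c5∈{4}] nothing but 4 survives at r7c5, so r7c5=4.
Step 34. [r3c6∈{9}] r3c6 has the single candidate 9 ⇒ r3c6=9.
Step 35. [r8c3∈{3}] only 3 remains possible at r8c3 ⇒ r8c3=3.
Step 36. [r7c9∈{2}] nothing but 2 survives at r7c9, so r7c9=2.
Step 37. [r9c1∈{4}] r9c1 is down to just 4. So r9c1=4.
Step 38. [r2c5∈{6}] only 6 remains possible at r2c5. So r2c5=6.
Step 39. [r1c2∈{9}] nothing but 9 survives at r1c2, so r1c2=9.
Step 40. [r6c5∈{1}] r6c5's peers cover all but 1 ⇒ r6c5=1.
Step 41. [r5c9∈{7}] r5c9 has the single candidate 7. So r5c9=7.
Step 42. [r1c8∈{6}] r1c8's peers cover all but 6, so r1c8=6.
Step 43. [r1c4∈{2}] r1c4 has the single candidate 2 ⇒ r1c4=2.
Step 44. [r3c7∈{8}] r3c7's peers cover all but 8. So r3c7=8.
Step 45. [r7c2∈{8}] r7c2's peers cover all but 8 ⇒ r7c2=8.
Step 46. [r2c4∈{5}] only 5 remains possible at r2c4. So r2c4=5.
Step 47. [r5c5∈{3}] r5c5 is down to just 3 ⇒ r5c5=3.
Step 48. [r9c6∈{7}] r9c6 has the single candidate 7. So r9c6=7.
Step 49. [r3c9∈{3}] r3c9's peers cover all but 3 ⇒ r3c9=3.
Step 50. [r4c9∈{6}] only 6 remains possible at r4c9, so r4c9=6.

Answer: 3 9 1 2 8 4 7 6 5 / 8 7 2 5 6 3 9 1 4 / 5 4 6 1 7 9 8 2 3 / 7 3 4 9 5 2 1 8 6 / 9 1 8 4 3 6 2 5 7 / 6 2 5 7 1 8 3 4 9 / 1 8 7 3 4 5 6 9 2 / 2 5 3 6 9 1 4 7 8 / 4 6 9 8 2 7 5 3 1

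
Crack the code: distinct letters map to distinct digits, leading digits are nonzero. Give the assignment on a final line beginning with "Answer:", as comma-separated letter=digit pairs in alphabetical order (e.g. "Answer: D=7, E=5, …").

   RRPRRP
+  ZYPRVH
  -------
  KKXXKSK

Step 1. [col 1: P + H ≡ K (mod 10)] several values work for H in column 1 (P + H ≡ K (mod 10), carry-in 0); try H=8, so H=8.
Step 2. [col 1: P + H ≡ K (mod 10)] no forcing yet in column 1 (carry-in 0); K=1 is free and consistent — try it ⇒ K=1.
Step 3. [col 1: P + H ≡ K (mod 10)] column 1: given H=8, K=1, carry-in 0, and digits 1,8 already taken and all letters distinct, P+H≡K (mod 10) forces P=3 ⇒ P=3.
Step 4. [col 2: R + V ≡ S (mod 10)] column 2 (R + V ≡ S (mod 10), carry-in 1) doesn't pin R yet; pick R=5 and continue, so R=5.
Step 5. [col 2: R + V ≡ S (mod 10)] S=0 is one option consistent with column 2 (R + V ≡ S (mod 10), carry-in 1) — take it. So S=0.
Step 6. [col 2: R + V ≡ S (mod 10)] column 2 reads R+V+carry(1)=S with R=5, S=0; with digits 0,1,3,5,8 already taken and all letters distinct, the only value for V is 4, so V=4.
Step 7. [col 4: P + P ≡ X (mod 10)] from column 4 (P=3, carry-in 1, digits 0,1,3,4,5,8 already taken and all letters distinct): X must equal 7. So X=7.
Step 8. [col 5: R + Y ≡ X (mod 10)] column 5: given R=5, X=7, carry-in 0, and digits 0,1,3,4,5,7,8 already taken and all letters distinct, R+Y≡X (mod 10) forces Y=2, so Y=2.
Step 9. [col 6: R + Z ≡ K (mod 10)] column 6: given R=5, K=1, carry-in 0, and digits 0,1,2,3,4,5,7,8 already taken and all letters distinct, R+Z≡K (mod 10) forces Z=6 ⇒ Z=6.

Answer: H=8, K=1, P=3, R=5, S=0, V=4, X=7, Y=2, Z=6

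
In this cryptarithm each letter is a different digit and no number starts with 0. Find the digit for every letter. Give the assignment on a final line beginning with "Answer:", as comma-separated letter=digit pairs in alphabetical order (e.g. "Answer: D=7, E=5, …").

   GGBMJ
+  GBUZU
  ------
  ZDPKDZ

Step 1. [col 1: J + U ≡ Z (mod 10)] several values work for Z in column 1 (J + U ≡ Z (mod 10), carry-in 0); try Z=1, so Z=1.
Step 2. [col 1: J + U ≡ Z (mod 10)] U=2 is one option consistent with column 1 (J + U ≡ Z (mod 10), carry-in 0) — take it. So U=2.
Step 3. [col 1: J + U ≡ Z (mod 10)] in column 1 we have J+U≡Z with carry-in 0; given U=2, Z=1 and digits 1,2 already taken and all letters distinct, that pins J to 9 ⇒ J=9.
Step 4. [col 2: M + Z ≡ D (mod 10)] D=5 is one option consistent with column 2 (M + Z ≡ D (mod 10), carry-in 1) — take it ⇒ D=5.
Step 5. [col 2: M + Z ≡ D (mod 10)] from column 2 (Z=1, D=5, carry-in 1, digits 1,2,5,9 already taken and all letters distinct): M must equal 3, so M=3.
Step 6. [col 3: B + U ≡ K (mod 10)] column 3 (B + U ≡ K (mod 10), carry-in 0) doesn't pin K yet; pick K=0 and continue. So K=0.
Step 7. [col 3: B + U ≡ K (mod 10)] column 3: given U=2, K=0, carry-in 0, and digits 0,1,2,3,5,9 already taken and all letters distinct, B+U≡K (mod 10) forces B=8. So B=8.
Step 8. [col 4: G + B ≡ P (mod 10)] column 4 reads G+B+carry(1)=P with B=8; with digits 0,1,2,3,5,8,9 already taken and all letters distinct, the only value for G is 7, so G=7.
Step 9. [col 4: G + B ≡ P (mod 10)] column 4: given G=7, B=8, carry-in 1, and digits 0,1,2,3,5,7,8,9 already taken and all letters distinct, G+B≡P (mod 10) forces P=6. So P=6.

Answer: B=8, D=5, G=7, J=9, K=0, M=3, P=6, U=2, Z=1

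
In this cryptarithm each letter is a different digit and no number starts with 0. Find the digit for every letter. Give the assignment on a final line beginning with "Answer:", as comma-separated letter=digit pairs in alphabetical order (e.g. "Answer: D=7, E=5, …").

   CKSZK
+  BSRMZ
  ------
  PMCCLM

Step 1. [P] the sum has 6 digits but both addends have 5; that extra leading digit P is the final carry, namely 1. So P=1.
Step 2. [col 1: K + Z ≡ M (mod 10)] column 1 (K + Z ≡ M (mod 10), carry-in 0) doesn't pin M yet; pick M=0 and continue, so M=0.
Step 3. [col 1: K + Z ≡ M (mod 10)] column 1 (K + Z ≡ M (mod 10), carry-in 0) doesn't pin Z yet; pick Z=2 and continue. So Z=2.
Step 4. [col 1: K + Z ≡ M (mod 10)] column 1: given Z=2, M=0, carry-in 0, and digits 0,1,2 already taken and all letters distinct, K+Z≡M (mod 10) forces K=8 ⇒ K=8.
Step 5. [col 2: Z + M ≡ L (mod 10)] column 2 reads Z+M+carry(1)=L with Z=2, M=0; with digits 0,1,2,8 already taken and all letters distinct, the only value for L is 3 ⇒ L=3.
Step 6. [col 3: S + R ≡ C (mod 10)] column 3 (S + R ≡ C (mod 10), carry-in 0) doesn't pin C yet; pick C=5 and continue, so C=5.
Step 7. [col 3: S + R ≡ C (mod 10)] no forcing yet in column 3 (carry-in 0); R=9 is free and consistent — try it. So R=9.
Step 8. [col 3: S + R ≡ C (mod 10)] column 3 reads S+R+carry(0)=C with R=9, C=5; with digits 0,1,2,3,5,8,9 already taken and all letters distinct, the only value for S is 6, so S=6.
Step 9. [col 5: C + B ≡ M (mod 10)] column 5: given C=5, M=0, carry-in 1, and digits 0,1,2,3,5,6,8,9 already taken and all letters distinct, C+B≡M (mod 10) forces B=4 ⇒ B=4.

Answer: B=4, C=5, K=8, L=3, M=0, P=1, R=9, S=6, Z=2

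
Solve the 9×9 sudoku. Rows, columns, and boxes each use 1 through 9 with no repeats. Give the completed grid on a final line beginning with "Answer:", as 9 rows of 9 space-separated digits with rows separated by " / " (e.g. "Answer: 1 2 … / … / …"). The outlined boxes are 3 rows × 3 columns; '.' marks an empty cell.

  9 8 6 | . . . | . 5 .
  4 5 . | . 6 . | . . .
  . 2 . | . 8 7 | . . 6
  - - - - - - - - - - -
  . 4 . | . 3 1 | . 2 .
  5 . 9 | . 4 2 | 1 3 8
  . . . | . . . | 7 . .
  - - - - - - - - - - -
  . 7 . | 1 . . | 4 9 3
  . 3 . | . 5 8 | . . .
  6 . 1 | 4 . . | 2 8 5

Step 1. [r8c4∈{2,6,7,9}] row 8 places 9 nowhere but r8c4 ⇒ r8c4=9.
Step 2. [r1c9∈{1,2,4,7}] across row 1, 7 lands solely at r1c9, so r1c9=7.
Step 3. [r3c3∈{3}] r3c3's peers cover all but 3 ⇒ r3c3=3.
Step 4. [r8c1∈{2}] r8c1 is down to just 2 ⇒ r8c1=2.
Step 5. [r6c6∈{5,6,9}] 5 has one home in col 6: r6c6 ⇒ r6c6=5.
Step 6. [r7c1∈{8}] r7c1 has the single candidate 8, so r7c1=8.
Step 7. [r2c6∈{3,9}] r2c6 is the only open cell in col 6 admitting 9. So r2c6=9.
Step 8. [r2c8∈{1}] r2c8's peers cover all but 1, so r2c8=1.
Step 9. [r1c7∈{3}] r1c7 has the single candidate 3 ⇒ r1c7=3.
Step 10. [r4c1∈{7}] r4c1 is down to just 7, so r4c1=7.
Step 11. [r8c7∈{6}] r8c7 has the single candidate 6 ⇒ r8c7=6.
Step 12. [r6c8∈{4,6}] col 8 places 6 nowhere but r6c8, so r6c8=6.
Step 13. [r6c4∈{8}] only 8 remains possible at r6c4. So r6c4=8.
Step 14. [r4c9∈{9}] only 9 remains possible at r4c9 ⇒ r4c9=9.
Step 15. [r1c4∈{2}] only 2 remains possible at r1c4, so r1c4=2.
Step 16. [r3c1∈{1}] only 1 remains possible at r3c1 ⇒ r3c1=1.
Step 17. [r4c4∈{6}] only 6 remains possible at r4c4. So r4c4=6.
Step 18. [r6c1∈{3}] nothing but 3 survives at r6c1 ⇒ r6c1=3.
Step 19. [r2c9∈{2}] r2c9's peers cover all but 2 ⇒ r2c9=2.
Step 20. [r9c2∈{9}] nothing but 9 survives at r9c2. So r9c2=9.
Step 21. [r2c4∈{3}] r2c4's peers cover all but 3. So r2c4=3.
Step 22. [r1c5∈{1}] r1c5 has the single candidate 1. So r1c5=1.
Step 23. [r7c5∈{2}] nothing but 2 survives at r7c5, so r7c5=2.
Step 24. [r9c6∈{3}] r9c6 is down to just 3. So r9c6=3.
Step 25. [r6c2∈{1}] r6c2's peers cover all but 1, so r6c2=1.
Step 26. [r8c9∈{1}] r8c9's peers cover all but 1 ⇒ r8c9=1.
Step 27. [r6c5∈{9}] nothing but 9 survives at r6c5. So r6c5=9.
Step 28. [r8c8∈{7}] r8c8 has the single candidate 7. So r8c8=7.
Step 29. [r2c7∈{8}] only 8 remains possible at r2c7 ⇒ r2c7=8.
Step 30. [r3c7∈{9}] r3c7's peers cover all but 9. So r3c7=9.
Step 31. [r5c4∈{7}] r5c4 is down to just 7 ⇒ r5c4=7.
Step 32. [r6c9∈{4}] only 4 remains possible at r6c9 ⇒ r6c9=4.
Step 33. [r3c8∈{4}] nothing but 4 survives at r3c8. So r3c8=4.
Step 34. [r1c6∈{4}] r1c6 has the single candidate 4, so r1c6=4.
Step 35. [r6c3∈{2}] nothing but 2 survives at r6c3, so r6c3=2.
Step 36. [r9c5∈{7}] r9c5's peers cover all but 7. So r9c5=7.
Step 37. [r8c3∈{4}] only 4 remains possible at r8c3. So r8c3=4.
Step 38. [r4c7∈{5}] r4c7 has the single candidate 5 ⇒ r4c7=5.
Step 39. [r4c3∈{8}] only 8 remains possible at r4c3 ⇒ r4c3=8.
Step 40. [r7c6∈{6}] only 6 remains possible at r7c6. So r7c6=6.
Step 41. [r2c3∈{7}] nothing but 7 survives at r2c3, so r2c3=7.
Step 42. [r7c3∈{5}] only 5 remains possible at r7c3 ⇒ r7c3=5.
Step 43. [r5c2∈{6}] nothing but 6 survives at r5c2, so r5c2=6.
Step 44. [r3c4∈{5}] r3c4 is down to just 5. So r3c4=5.

Answer: 9 8 6 2 1 4 3 5 7 / 4 5 7 3 6 9 8 1 2 / 1 2 3 5 8 7 9 4 6 / 7 4 8 6 3 1 5 2 9 / 5 6 9 7 4 2 1 3 8 / 3 1 2 8 9 5 7 6 4 / 8 7 5 1 2 6 4 9 3 / 2 3 4 9 5 8 6 7 1 / 6 9 1 4 7 3 2 8 5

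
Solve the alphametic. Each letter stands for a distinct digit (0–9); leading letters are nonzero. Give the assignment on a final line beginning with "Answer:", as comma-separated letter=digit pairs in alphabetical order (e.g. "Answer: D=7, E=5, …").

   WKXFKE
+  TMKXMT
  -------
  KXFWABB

Step 1. [col 1: E + T ≡ B (mod 10)] column 1 (E + T ≡ B (mod 10), carry-in 0) doesn't pin E yet; pick E=6 and continue. So E=6.
Step 2. [col 1: E + T ≡ B (mod 10)] T=8 is one option consistent with column 1 (E + T ≡ B (mod 10), carry-in 0) — take it. So T=8.
Step 3. [col 1: E + T ≡ B (mod 10)] from column 1 (E=6, T=8, carry-in 0, digits 6,8 already taken and all letters distinct): B must equal 4. So B=4.
Step 4. [col 2: K + M ≡ B (mod 10)] several values work for M in column 2 (K + M ≡ B (mod 10), carry-in 1); try M=2. So M=2.
Step 5. [col 2: K + M ≡ B (mod 10)] in column 2 we have K+M≡B with carry-in 1; given M=2, B=4 and digits 2,4,6,8 already taken and all letters distinct, that pins K to 1, so K=1.
Step 6. [col 3: F + X ≡ A (mod 10)] column 3 reads F+X+carry(0)=A with nothing yet; with digits 1,2,4,6,8 already taken and all letters distinct, the only value for A is 0 ⇒ A=0.
Step 7. [col 3: F + X ≡ A (mod 10)] X=7 is one option consistent with column 3 (F + X ≡ A (mod 10), carry-in 0) — take it. So X=7.
Step 8. [col 3: F + X ≡ A (mod 10)] column 3: given X=7, A=0, carry-in 0, and digits 0,1,2,4,6,7,8 already taken and all letters distinct, F+X≡A (mod 10) forces F=3 ⇒ F=3.
Step 9. [col 4: X + K ≡ W (mod 10)] in column 4 we have X+K≡W with carry-in 1; given X=7, K=1 and digits 0,1,2,3,4,6,7,8 already taken and all letters distinct, that pins W to 9. So W=9.

Answer: A=0, B=4, E=6, F=3, K=1, M=2, T=8, W=9, X=7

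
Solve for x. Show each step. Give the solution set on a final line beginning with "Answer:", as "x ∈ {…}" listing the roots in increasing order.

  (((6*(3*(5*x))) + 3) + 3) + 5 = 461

Step 1. [(((6*(3*(5*x))) + 3) + 3) + 5 = 461] subtract 5: x sits inside (… + 5) ⇒ sub: ((6*(3*(5*x))) + 3) + 3 = 456.
Step 2. [((6*(3*(5*x))) + 3) + 3 = 456] 3 comes off first (subtract 3) ⇒ sub: (6*(3*(5*x))) + 3 = 453.
Step 3. [(6*(3*(5*x))) + 3 = 453] the outer +3 inverts by subtracting 3, so sub: 6*(3*(5*x)) = 450.
Step 4. [6*(3*(5*x)) = 450] 6·(inner) — divide through by 6 ⇒ div: 3*(5*x) = 75.
Step 5. [3*(5*x) = 75] divide by the outer 3, so div: 5*x = 25.
Step 6. [5*x = 25] 5·(inner) — divide through by 5 ⇒ div: x = 5.

Answer: x ∈ {5}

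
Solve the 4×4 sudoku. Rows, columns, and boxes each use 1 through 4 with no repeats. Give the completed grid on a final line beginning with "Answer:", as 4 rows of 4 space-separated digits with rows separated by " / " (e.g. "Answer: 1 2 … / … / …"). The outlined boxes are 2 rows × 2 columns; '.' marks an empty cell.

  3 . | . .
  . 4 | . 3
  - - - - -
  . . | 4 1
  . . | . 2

Step 1. [r3c2∈{2,3}] 3 has one home in row 3: r3c2, so r3c2=3.
Step 2. [r1c2∈{1,2}] 2 has one home in col 2: r1c2, so r1c2=2.
Step 3. [r2c1∈{1}] only 1 remains possible at r2c1. So r2c1=1.
Step 4. [r1c3∈{1}] nothing but 1 survives at r1c3. So r1c3=1.
Step 5. [r4c1∈{4}] nothing but 4 survives at r4c1 ⇒ r4c1=4.
Step 6. [r1c4∈{4}] nothing but 4 survives at r1c4, so r1c4=4.
Step 7. [r4c2∈{1}] r4c2's peers cover all but 1, so r4c2=1.
Step 8. [r2c3∈{2}] r2c3 is down to just 2, so r2c3=2.
Step 9. [r4c3∈{3}] r4c3's peers cover all but 3. So r4c3=3.
Step 10. [r3c1∈{2}] r3c1 has the single candidate 2. So r3c1=2.

Answer: 3 2 1 4 / 1 4 2 3 / 2 3 4 1 / 4 1 3 2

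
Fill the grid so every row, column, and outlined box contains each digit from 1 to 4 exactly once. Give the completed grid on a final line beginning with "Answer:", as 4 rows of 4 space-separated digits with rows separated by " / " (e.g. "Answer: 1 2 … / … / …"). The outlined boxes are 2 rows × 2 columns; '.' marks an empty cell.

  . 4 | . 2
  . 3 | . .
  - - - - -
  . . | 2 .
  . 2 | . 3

Step 1. [r1c1∈{1}] r1c1's peers cover all but 1 ⇒ r1c1=1.
Step 2. [r4c3∈{1,4}] in row 4, 1 fits only at r4c3 ⇒ r4c3=1.
Step 3. [r3c4∈{4}] r3c4's peers cover all but 4 ⇒ r3c4=4.
Step 4. [r2c4∈{1}] r2c4's peers cover all but 1, so r2c4=1.
Step 5. [r3c1∈{3}] only 3 remains possible at r3c1 ⇒ r3c1=3.
Step 6. [r3c2∈{1}] only 1 remains possible at r3c2, so r3c2=1.
Step 7. [r1c3∈{3}] only 3 remains possible at r1c3. So r1c3=3.
Step 8. [r4c1∈{4}] r4c1's peers cover all but 4, so r4c1=4.
Step 9. [r2c1∈{2}] r2c1 is down to just 2. So r2c1=2.
Step 10. [r2c3∈{4}] r2c3's peers cover all but 4 ⇒ r2c3=4.

Answer: 1 4 3 2 / 2 3 4 1 / 3 1 2 4 / 4 2 1 3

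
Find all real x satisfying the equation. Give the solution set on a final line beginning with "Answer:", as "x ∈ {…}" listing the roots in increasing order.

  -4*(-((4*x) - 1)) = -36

Step 1. [-4*(-((4*x) - 1)) = -36] divide by the outer -4 ⇒ div: -((4*x) - 1) = 9.
Step 2. [-((4*x) - 1) = 9] LHS negated; negate both sides ⇒ neg: (4*x) - 1 = -9.
Step 3. [(4*x) - 1 = -9] the outer -1 inverts by adding 1. So sub: 4*x = -8.
Step 4. [4*x = -8] 4 out front; divide by 4. So div: x = -2.

Answer: x ∈ {-2}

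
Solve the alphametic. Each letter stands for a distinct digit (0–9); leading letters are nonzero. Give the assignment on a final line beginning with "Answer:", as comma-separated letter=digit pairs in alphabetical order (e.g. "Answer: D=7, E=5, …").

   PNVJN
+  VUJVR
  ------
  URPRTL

Step 1. [col 1: N + R ≡ L (mod 10)] R=3 is one option consistent with column 1 (N + R ≡ L (mod 10), carry-in 0) — take it, so R=3.
Step 2. [U] U is the leading digit of a 6-digit sum of two 5-digit numbers; the final carry is exactly 1 ⇒ U=1.
Step 3. [col 1: N + R ≡ L (mod 10)] no forcing yet in column 1 (carry-in 0); N=6 is free and consistent — try it ⇒ N=6.
Step 4. [col 1: N + R ≡ L (mod 10)] column 1: given N=6, R=3, carry-in 0, and digits 1,3,6 already taken and all letters distinct, N+R≡L (mod 10) forces L=9 ⇒ L=9.
Step 5. [col 2: J + V ≡ T (mod 10)] J=7 is one option consistent with column 2 (J + V ≡ T (mod 10), carry-in 0) — take it, so J=7.
Step 6. [col 2: J + V ≡ T (mod 10)] column 2 (J + V ≡ T (mod 10), carry-in 0) doesn't pin V yet; pick V=5 and continue, so V=5.
Step 7. [col 2: J + V ≡ T (mod 10)] in column 2 we have J+V≡T with carry-in 0; given J=7, V=5 and digits 1,3,5,6,7,9 already taken and all letters distinct, that pins T to 2, so T=2.
Step 8. [col 4: N + U ≡ P (mod 10)] column 4 reads N+U+carry(1)=P with N=6, U=1; with digits 1,2,3,5,6,7,9 already taken and all letters distinct, the only value for P is 8, so P=8.

Answer: J=7, L=9, N=6, P=8, R=3, T=2, U=1, V=5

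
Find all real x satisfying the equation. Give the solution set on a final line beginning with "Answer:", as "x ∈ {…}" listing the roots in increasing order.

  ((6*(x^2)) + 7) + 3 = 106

Step 1. [((6*(x^2)) + 7) + 3 = 106] subtract 3: x sits inside (… + 3), so sub: (6*(x^2)) + 7 = 103.
Step 2. [(6*(x^2)) + 7 = 103] +7 is outermost — subtract 7 both sides. So sub: 6*(x^2) = 96.
Step 3. [6*(x^2) = 96] 6 out front; divide by 6, so div: x^2 = 16.
Step 4. [x^2 = 16] √ both sides: 16 ≥ 0 gives two branches ⇒ sqrt: x = 4 or -4.

Answer: x ∈ {-4, 4}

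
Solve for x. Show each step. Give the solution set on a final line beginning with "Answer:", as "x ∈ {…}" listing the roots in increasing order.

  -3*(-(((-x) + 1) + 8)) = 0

Step 1. [-3*(-(((-x) + 1) + 8)) = 0] leading coefficient -3: divide by -3. So div: -(((-x) + 1) + 8) = 0.
Step 2. [-(((-x) + 1) + 8) = 0] flip signs both sides, so neg: ((-x) + 1) + 8 = 0.
Step 3. [((-x) + 1) + 8 = 0] +8 is outermost — subtract 8 both sides, so sub: (-x) + 1 = -8.
Step 4. [(-x) + 1 = -8] the outer +1 inverts by subtracting 1 ⇒ sub: -x = -9.
Step 5. [-x = -9] leading − — multiply by −1. So neg: x = 9.

Answer: x ∈ {9}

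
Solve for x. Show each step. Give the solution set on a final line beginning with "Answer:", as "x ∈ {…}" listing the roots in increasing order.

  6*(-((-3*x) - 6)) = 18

Step 1. [6*(-((-3*x) - 6)) = 18] LHS = 6·(…); ÷6 both sides ⇒ div: -((-3*x) - 6) = 3.
Step 2. [-((-3*x) - 6) = 3] LHS negated; negate both sides ⇒ neg: (-3*x) - 6 = -3.
Step 3. [(-3*x) - 6 = -3] common factor -3 (LHS and -3) — divide through ⇒ factor: x + 2 = 1.
Step 4. [x + 2 = 1] +2 is outermost — subtract 2 both sides ⇒ sub: x = -1.

Answer: x ∈ {-1}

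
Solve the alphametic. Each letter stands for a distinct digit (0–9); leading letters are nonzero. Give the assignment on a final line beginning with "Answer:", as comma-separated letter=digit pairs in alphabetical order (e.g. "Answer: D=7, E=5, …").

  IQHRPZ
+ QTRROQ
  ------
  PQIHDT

Step 1. [col 1: Z + Q ≡ T (mod 10)] column 1 (Z + Q ≡ T (mod 10), carry-in 0) doesn't pin T yet; pick T=0 and continue ⇒ T=0.
Step 2. [col 1: Z + Q ≡ T (mod 10)] no forcing yet in column 1 (carry-in 0); Z=9 is free and consistent — try it. So Z=9.
Step 3. [col 1: Z + Q ≡ T (mod 10)] in column 1 we have Z+Q≡T with carry-in 0; given Z=9, T=0 and digits 0,9 already taken and all letters distinct, that pins Q to 1. So Q=1.
Step 4. [col 2: P + O ≡ D (mod 10)] column 2 (P + O ≡ D (mod 10), carry-in 1) doesn't pin P yet; pick P=8 and continue, so P=8.
Step 5. [col 2: P + O ≡ D (mod 10)] several values work for D in column 2 (P + O ≡ D (mod 10), carry-in 1); try D=3, so D=3.
Step 6. [col 2: P + O ≡ D (mod 10)] column 2 reads P+O+carry(1)=D with P=8, D=3; with digits 0,1,3,8,9 already taken and all letters distinct, the only value for O is 4 ⇒ O=4.
Step 7. [col 3: R + R ≡ H (mod 10)] in column 3 we have R+R≡H with carry-in 1; given nothing yet and digits 0,1,3,4,8,9 already taken and all letters distinct, that pins H to 5. So H=5.
Step 8. [col 3: R + R ≡ H (mod 10)] column 3 (R + R ≡ H (mod 10), carry-in 1) doesn't pin R yet; pick R=2 and continue, so R=2.
Step 9. [col 4: H + R ≡ I (mod 10)] column 4: given H=5, R=2, carry-in 0, and digits 0,1,2,3,4,5,8,9 already taken and all letters distinct, H+R≡I (mod 10) forces I=7. So I=7.

Answer: D=3, H=5, I=7, O=4, P=8, Q=1, R=2, T=0, Z=9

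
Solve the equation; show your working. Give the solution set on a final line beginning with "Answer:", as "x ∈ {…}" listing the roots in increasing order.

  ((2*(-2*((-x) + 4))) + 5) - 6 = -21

Step 1. [((2*(-2*((-x) + 4))) + 5) - 6 = -21] 6 comes off first (add 6), so sub: (2*(-2*((-x) + 4))) + 5 = -15.
Step 2. [(2*(-2*((-x) + 4))) + 5 = -15] peel the +5: subtract 5 from each side, so sub: 2*(-2*((-x) + 4)) = -20.
Step 3. [2*(-2*((-x) + 4)) = -20] 2·(inner) — divide through by 2. So div: -2*((-x) + 4) = -10.
Step 4. [-2*((-x) + 4) = -10] leading coefficient -2: divide by -2 ⇒ div: (-x) + 4 = 5.
Step 5. [(-x) + 4 = 5] subtract 4: x sits inside (… + 4), so sub: -x = 1.
Step 6. [-x = 1] flip signs both sides. So neg: x = -1.

Answer: x ∈ {-1}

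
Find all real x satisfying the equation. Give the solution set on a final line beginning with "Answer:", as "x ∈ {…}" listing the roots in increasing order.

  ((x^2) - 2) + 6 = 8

Step 1. [((x^2) - 2) + 6 = 8] peel the +6: subtract 6 from each side, so sub: (x^2) - 2 = 2.
Step 2. [(x^2) - 2 = 2] 2 comes off first (add 2), so sub: x^2 = 4.
Step 3. [x^2 = 4] √ both sides: 4 ≥ 0 gives two branches. So sqrt: x = 2 or -2.

Answer: x ∈ {-2, 2}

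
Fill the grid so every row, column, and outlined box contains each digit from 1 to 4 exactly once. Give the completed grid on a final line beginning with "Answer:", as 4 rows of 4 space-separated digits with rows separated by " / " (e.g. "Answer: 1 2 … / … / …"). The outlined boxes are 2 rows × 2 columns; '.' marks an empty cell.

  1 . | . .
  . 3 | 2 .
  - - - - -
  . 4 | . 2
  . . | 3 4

Step 1. [r1c2∈{2}] nothing but 2 survives at r1c2, so r1c2=2.
Step 2. [r3c3∈{1}] r3c3 has the single candidate 1 ⇒ r3c3=1.
Step 3. [r1c4∈{3}] r1c4's peers cover all but 3. So r1c4=3.
Step 4. [r4c1∈{2}] r4c1 has the single candidate 2 ⇒ r4c1=2.
Step 5. [r3c1∈{3}] r3c1 has the single candidate 3, so r3c1=3.
Step 6. [r2c4∈{1}] r2c4's peers cover all but 1 ⇒ r2c4=1.
Step 7. [r4c2∈{1}] only 1 remains possible at r4c2, so r4c2=1.
Step 8. [r2c1∈{4}] only 4 remains possible at r2c1, so r2c1=4.
Step 9. [r1c3∈{4}] r1c3 has the single candidate 4 ⇒ r1c3=4.

Answer: 1 2 4 3 / 4 3 2 1 / 3 4 1 2 / 2 1 3 4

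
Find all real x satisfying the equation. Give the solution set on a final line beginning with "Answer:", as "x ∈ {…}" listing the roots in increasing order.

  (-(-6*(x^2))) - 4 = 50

Step 1. [(-(-6*(x^2))) - 4 = 50] 4 comes off first (add 4) ⇒ sub: -(-6*(x^2)) = 54.
Step 2. [-(-6*(x^2)) = 54] LHS negated; negate both sides ⇒ neg: -6*(x^2) = -54.
Step 3. [-6*(x^2) = -54] leading coefficient -6: divide by -6. So div: x^2 = 9.
Step 4. [x^2 = 9] LHS squared, RHS 9 ≥ 0: apply √ (±) ⇒ sqrt: x = 3 or -3.

Answer: x ∈ {-3, 3}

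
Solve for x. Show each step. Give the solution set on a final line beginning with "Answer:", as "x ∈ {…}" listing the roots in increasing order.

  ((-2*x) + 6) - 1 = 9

Step 1. [((-2*x) + 6) - 1 = 9] add 1: x sits inside (… - 1), so sub: (-2*x) + 6 = 10.
Step 2. [(-2*x) + 6 = 10] -2 | LHS and -2 | 10: pull -2 out. So factor: x - 3 = -5.
Step 3. [x - 3 = -5] -3 is outermost — add 3 both sides ⇒ sub: x = -2.

Answer: x ∈ {-2}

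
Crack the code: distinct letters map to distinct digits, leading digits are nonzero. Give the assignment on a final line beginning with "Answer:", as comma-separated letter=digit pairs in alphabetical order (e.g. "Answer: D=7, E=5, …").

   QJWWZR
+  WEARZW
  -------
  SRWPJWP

Step 1. [col 1: R + W ≡ P (mod 10)] column 1 (R + W ≡ P (mod 10), carry-in 0) doesn't pin R yet; pick R=6 and continue. So R=6.
Step 2. [col 1: R + W ≡ P (mod 10)] several values work for W in column 1 (R + W ≡ P (mod 10), carry-in 0); try W=7. So W=7.
Step 3. [S] adding two 6-digit numbers gives at most 6+1 digits, and here it does — S is that final carry and must be 1 ⇒ S=1.
Step 4. [col 1: R + W ≡ P (mod 10)] in column 1 we have R+W≡P with carry-in 0; given R=6, W=7 and digits 1,6,7 already taken and all letters distinct, that pins P to 3. So P=3.
Step 5. [col 2: Z + Z ≡ W (mod 10)] from column 2 (W=7, carry-in 1, digits 1,3,6,7 already taken and all letters distinct): Z must equal 8, so Z=8.
Step 6. [col 3: W + R ≡ J (mod 10)] column 3: given W=7, R=6, carry-in 1, and digits 1,3,6,7,8 already taken and all letters distinct, W+R≡J (mod 10) forces J=4. So J=4.
Step 7. [col 4: W + A ≡ P (mod 10)] in column 4 we have W+A≡P with carry-in 1; given W=7, P=3 and digits 1,3,4,6,7,8 already taken and all letters distinct, that pins A to 5, so A=5.
Step 8. [col 5: J + E ≡ W (mod 10)] column 5 reads J+E+carry(1)=W with J=4, W=7; with digits 1,3,4,5,6,7,8 already taken and all letters distinct, the only value for E is 2. So E=2.
Step 9. [col 6: Q + W ≡ R (mod 10)] column 6: given W=7, R=6, carry-in 0, and digits 1,2,3,4,5,6,7,8 already taken and all letters distinct, Q+W≡R (mod 10) forces Q=9, so Q=9.

Answer: A=5, E=2, J=4, P=3, Q=9, R=6, S=1, W=7, Z=8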